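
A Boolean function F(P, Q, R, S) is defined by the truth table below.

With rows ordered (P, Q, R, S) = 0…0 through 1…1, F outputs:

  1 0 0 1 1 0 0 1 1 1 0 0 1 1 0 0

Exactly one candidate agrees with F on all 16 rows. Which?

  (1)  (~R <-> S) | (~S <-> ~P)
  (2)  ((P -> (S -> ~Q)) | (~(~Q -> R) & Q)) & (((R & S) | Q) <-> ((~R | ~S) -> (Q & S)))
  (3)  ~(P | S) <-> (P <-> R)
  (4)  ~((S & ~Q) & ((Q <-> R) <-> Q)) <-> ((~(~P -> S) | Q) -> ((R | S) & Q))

3

(1): at (0,0,0,1) it gives 1, but F = 0 — eliminated.
(2): at (0,0,0,1) it gives 1, but F = 0 — eliminated.
(4): at (0,0,0,0) it gives 0, but F = 1 — eliminated.
(3) is the remaining candidate, and it agrees with F on all 16 inputs.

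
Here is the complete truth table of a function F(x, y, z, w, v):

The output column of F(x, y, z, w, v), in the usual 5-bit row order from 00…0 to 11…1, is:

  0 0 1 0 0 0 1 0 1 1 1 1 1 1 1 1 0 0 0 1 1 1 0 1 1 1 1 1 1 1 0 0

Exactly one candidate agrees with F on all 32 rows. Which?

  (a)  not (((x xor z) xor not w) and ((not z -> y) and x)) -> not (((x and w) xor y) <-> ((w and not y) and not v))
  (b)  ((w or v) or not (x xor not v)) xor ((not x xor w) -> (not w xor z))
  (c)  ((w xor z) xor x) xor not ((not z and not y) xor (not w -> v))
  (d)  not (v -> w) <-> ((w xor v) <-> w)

(b): at (0,0,0,0,0) it gives 1, but F = 0 — eliminated.
(c): at (0,0,0,0,1) it gives 1, but F = 0 — eliminated.
(d): at (0,0,0,1,0) it gives 0, but F = 1 — eliminated.
(a) is the remaining candidate, and it agrees with F on all 32 inputs.

a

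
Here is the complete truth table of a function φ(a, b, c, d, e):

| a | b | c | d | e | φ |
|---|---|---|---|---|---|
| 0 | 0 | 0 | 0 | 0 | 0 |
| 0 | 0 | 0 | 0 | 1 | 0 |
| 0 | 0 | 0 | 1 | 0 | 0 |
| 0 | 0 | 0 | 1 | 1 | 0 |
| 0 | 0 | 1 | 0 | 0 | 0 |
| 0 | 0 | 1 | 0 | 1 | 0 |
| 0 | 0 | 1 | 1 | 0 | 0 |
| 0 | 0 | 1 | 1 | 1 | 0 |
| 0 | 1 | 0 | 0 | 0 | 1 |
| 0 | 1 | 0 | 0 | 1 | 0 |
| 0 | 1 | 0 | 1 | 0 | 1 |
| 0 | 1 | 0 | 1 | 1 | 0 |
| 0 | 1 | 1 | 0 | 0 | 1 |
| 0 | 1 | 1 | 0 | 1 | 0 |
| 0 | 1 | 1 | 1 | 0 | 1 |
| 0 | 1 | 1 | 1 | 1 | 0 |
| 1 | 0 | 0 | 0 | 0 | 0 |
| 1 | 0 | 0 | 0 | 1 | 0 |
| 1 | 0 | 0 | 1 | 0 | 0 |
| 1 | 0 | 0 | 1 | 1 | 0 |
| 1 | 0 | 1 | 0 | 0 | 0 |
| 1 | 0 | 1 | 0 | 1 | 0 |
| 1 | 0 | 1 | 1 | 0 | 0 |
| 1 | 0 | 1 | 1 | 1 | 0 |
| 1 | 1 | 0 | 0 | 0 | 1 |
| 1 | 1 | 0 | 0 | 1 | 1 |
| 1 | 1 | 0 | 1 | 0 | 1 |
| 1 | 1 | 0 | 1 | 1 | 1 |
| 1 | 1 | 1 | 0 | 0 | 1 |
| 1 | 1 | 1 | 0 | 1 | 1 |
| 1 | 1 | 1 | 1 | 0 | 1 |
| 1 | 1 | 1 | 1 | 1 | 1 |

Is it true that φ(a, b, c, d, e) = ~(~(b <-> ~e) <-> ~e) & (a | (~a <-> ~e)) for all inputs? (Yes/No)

Yes

Test each input against both φ and the formula:
  a=0, b=0, c=0, d=0, e=0: formula gives 0, φ = 0 ✓
  a=0, b=0, c=0, d=0, e=1: formula gives 0, φ = 0 ✓
  a=0, b=0, c=0, d=1, e=0: formula gives 0, φ = 0 ✓
  a=0, b=0, c=0, d=1, e=1: formula gives 0, φ = 0 ✓
  … (the remaining 28 rows also agree.)
No disagreement on any input; they are logically equivalent.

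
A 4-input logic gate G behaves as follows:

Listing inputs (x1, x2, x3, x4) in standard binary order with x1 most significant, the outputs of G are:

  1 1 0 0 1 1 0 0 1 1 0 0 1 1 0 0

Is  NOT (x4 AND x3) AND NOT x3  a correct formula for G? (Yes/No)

Yes

Check the formula against G row by row:
  x1=0, x2=0, x3=0, x4=0: formula gives 1, G = 1 ✓
  x1=0, x2=0, x3=0, x4=1: formula gives 1, G = 1 ✓
  x1=0, x2=0, x3=1, x4=0: formula gives 0, G = 0 ✓
  x1=0, x2=0, x3=1, x4=1: formula gives 0, G = 0 ✓
  …and likewise for the remaining 12 rows.
Every row agrees, so the formula is equivalent.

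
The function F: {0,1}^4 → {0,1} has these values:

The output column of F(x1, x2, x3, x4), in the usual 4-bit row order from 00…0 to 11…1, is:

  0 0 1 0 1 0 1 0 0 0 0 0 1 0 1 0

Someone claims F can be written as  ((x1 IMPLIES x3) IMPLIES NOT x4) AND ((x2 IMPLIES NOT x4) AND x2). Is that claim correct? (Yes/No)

No

Test each input against both F and the formula:
  x1=0, x2=0, x3=0, x4=0: formula gives 0, F = 0 ✓
  x1=0, x2=0, x3=0, x4=1: formula gives 0, F = 0 ✓
  x1=0, x2=0, x3=1, x4=0: formula gives 0, but F = 1 ✗
A single disagreement suffices: at (0,0,1,0) they differ, so the formula does not compute F.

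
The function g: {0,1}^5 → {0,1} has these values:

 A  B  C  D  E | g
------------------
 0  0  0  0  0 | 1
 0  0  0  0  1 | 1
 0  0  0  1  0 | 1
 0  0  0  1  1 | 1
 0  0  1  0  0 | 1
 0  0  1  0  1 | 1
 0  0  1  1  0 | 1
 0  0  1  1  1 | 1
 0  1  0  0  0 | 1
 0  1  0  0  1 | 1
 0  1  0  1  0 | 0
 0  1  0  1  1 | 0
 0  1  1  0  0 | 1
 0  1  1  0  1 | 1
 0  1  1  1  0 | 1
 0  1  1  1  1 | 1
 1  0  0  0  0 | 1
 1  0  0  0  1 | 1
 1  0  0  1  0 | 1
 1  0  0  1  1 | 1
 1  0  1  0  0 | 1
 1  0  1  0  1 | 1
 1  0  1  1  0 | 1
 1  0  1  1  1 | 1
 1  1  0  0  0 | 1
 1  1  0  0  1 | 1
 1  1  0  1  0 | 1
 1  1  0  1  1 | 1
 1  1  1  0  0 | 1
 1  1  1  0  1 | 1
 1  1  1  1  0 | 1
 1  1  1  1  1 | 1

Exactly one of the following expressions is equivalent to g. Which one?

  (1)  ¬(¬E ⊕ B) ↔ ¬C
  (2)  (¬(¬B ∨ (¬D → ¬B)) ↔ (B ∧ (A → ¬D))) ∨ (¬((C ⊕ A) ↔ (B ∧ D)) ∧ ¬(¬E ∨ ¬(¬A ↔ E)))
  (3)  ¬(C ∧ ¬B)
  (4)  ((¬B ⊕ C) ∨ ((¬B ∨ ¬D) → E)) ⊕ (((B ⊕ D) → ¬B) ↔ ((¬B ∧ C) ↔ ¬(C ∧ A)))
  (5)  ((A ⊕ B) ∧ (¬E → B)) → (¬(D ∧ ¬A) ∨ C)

5

(1) disagrees with g on (0,0,0,0,0) (formula → 0, table → 1); rule it out.
(2) disagrees with g on (0,1,0,1,1) (formula → 1, table → 0); rule it out.
(3) disagrees with g on (0,0,1,0,0) (formula → 0, table → 1); rule it out.
(4) disagrees with g on (0,0,1,0,1) (formula → 0, table → 1); rule it out.
That leaves (5). Evaluating it on every row reproduces the table of g exactly.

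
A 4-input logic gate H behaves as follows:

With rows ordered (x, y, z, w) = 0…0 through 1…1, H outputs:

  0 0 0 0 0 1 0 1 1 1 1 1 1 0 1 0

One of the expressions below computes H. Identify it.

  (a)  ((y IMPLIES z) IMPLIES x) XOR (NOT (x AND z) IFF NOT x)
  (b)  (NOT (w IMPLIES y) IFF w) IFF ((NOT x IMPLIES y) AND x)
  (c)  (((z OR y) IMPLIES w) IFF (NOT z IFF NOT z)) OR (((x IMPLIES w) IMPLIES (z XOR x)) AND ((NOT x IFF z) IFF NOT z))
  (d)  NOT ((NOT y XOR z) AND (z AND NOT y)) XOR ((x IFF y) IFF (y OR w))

b

(a) fails at (0,0,0,0): the formula yields 1, H is 0.
(c) fails at (0,0,0,0): the formula yields 1, H is 0.
(d) fails at (0,0,0,0): the formula yields 1, H is 0.
Only (b) survives; checking it on all 16 rows confirms it matches H.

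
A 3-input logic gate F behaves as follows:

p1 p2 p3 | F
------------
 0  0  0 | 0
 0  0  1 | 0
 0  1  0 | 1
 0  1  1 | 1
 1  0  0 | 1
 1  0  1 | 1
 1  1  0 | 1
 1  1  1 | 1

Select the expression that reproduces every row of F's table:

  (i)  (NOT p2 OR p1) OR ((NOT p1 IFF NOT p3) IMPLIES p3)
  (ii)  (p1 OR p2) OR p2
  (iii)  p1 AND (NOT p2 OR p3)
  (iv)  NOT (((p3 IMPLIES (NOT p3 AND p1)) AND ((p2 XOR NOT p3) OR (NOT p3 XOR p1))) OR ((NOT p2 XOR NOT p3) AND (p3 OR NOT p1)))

ii

(i): at (0,0,0) it gives 1, but F = 0 — eliminated.
(iii): at (0,1,0) it gives 0, but F = 1 — eliminated.
(iv): at (0,1,0) it gives 0, but F = 1 — eliminated.
Only (ii) survives; checking it on all 8 rows confirms it matches F.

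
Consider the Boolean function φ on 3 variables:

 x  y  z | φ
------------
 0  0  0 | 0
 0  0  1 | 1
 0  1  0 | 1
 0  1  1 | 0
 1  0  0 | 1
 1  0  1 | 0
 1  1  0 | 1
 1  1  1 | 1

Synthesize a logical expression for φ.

There are just 3 zero rows: (0,0,0), (0,1,1), (1,0,1). Their minterms are ¬x·¬y·¬z, ¬x·y·z, x·¬y·z; the OR of those covers precisely the 0-outputs, and negating it yields φ.

φ(x, y, z) = ~((((~x & ~y) & ~z) | ((~x & y) & z)) | ((x & ~y) & z))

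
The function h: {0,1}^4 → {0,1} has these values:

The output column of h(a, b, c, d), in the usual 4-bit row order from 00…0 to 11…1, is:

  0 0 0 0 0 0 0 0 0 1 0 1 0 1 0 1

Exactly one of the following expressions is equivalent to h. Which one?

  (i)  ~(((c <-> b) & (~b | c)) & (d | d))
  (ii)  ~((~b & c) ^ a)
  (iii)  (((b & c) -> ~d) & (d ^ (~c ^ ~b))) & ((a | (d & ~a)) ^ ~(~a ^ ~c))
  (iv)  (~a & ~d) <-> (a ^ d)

(i): at (0,0,0,0) it gives 1, but h = 0 — eliminated.
(ii): at (0,0,0,0) it gives 1, but h = 0 — eliminated.
(iii): at (0,1,0,0) it gives 1, but h = 0 — eliminated.
That leaves (iv). Evaluating it on every row reproduces the table of h exactly.

iv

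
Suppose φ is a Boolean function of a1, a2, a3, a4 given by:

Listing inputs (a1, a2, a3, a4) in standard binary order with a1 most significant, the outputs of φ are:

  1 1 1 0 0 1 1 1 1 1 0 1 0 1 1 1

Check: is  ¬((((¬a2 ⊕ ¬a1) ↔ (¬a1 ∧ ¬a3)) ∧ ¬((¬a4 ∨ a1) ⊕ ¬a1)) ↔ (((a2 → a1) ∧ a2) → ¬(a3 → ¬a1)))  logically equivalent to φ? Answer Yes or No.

No

Test each input against both φ and the formula:
  a1=0, a2=0, a3=0, a4=0: formula gives 1, φ = 1 ✓
  a1=0, a2=0, a3=0, a4=1: formula gives 1, φ = 1 ✓
  a1=0, a2=0, a3=1, a4=0: formula gives 0, but φ = 1 ✗
A single disagreement suffices: at (0,0,1,0) they differ, so the formula does not compute φ.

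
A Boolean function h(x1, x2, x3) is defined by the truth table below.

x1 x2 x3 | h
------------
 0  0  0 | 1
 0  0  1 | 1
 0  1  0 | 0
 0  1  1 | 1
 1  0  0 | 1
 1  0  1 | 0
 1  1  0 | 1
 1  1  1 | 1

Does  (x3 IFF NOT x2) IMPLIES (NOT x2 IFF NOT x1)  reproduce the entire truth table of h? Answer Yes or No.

Test each input against both h and the formula:
  x1=0, x2=0, x3=0: formula gives 1, h = 1 ✓
  x1=0, x2=0, x3=1: formula gives 1, h = 1 ✓
  x1=0, x2=1, x3=0: formula gives 0, h = 0 ✓
  x1=0, x2=1, x3=1: formula gives 1, h = 1 ✓
  x1=1, x2=0, x3=0: formula gives 1, h = 1 ✓
  … (the remaining 3 rows also agree.)
Every row agrees, so the formula is equivalent.

Yes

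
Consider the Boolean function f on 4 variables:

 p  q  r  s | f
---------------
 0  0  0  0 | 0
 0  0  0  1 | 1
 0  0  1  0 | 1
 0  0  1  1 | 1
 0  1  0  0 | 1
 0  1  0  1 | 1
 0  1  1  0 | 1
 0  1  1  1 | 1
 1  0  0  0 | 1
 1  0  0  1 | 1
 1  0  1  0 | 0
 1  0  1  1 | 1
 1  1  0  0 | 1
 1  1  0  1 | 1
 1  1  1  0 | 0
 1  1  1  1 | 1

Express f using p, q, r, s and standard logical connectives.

There are just 3 zero rows: (0,0,0,0), (1,0,1,0), (1,1,1,0). Their minterms are ¬p·¬q·¬r·¬s, p·¬q·r·¬s, p·q·r·¬s; the OR of those covers precisely the 0-outputs, and negating it yields f.

f(p, q, r, s) = NOT (((((NOT p AND NOT q) AND NOT r) AND NOT s) OR (((p AND NOT q) AND r) AND NOT s)) OR (((p AND q) AND r) AND NOT s))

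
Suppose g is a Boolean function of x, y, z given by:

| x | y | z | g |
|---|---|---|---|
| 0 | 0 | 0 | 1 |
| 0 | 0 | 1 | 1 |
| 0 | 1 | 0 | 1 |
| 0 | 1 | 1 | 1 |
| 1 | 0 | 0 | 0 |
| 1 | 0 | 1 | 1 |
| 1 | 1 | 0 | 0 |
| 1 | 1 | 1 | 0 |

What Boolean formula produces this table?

There are just 3 zero rows: (1,0,0), (1,1,0), (1,1,1). Their minterms are x·¬y·¬z, x·y·¬z, x·y·z; the OR of those covers precisely the 0-outputs, and negating it yields g.

g(x, y, z) = ~((((x & ~y) & ~z) | ((x & y) & ~z)) | ((x & y) & z))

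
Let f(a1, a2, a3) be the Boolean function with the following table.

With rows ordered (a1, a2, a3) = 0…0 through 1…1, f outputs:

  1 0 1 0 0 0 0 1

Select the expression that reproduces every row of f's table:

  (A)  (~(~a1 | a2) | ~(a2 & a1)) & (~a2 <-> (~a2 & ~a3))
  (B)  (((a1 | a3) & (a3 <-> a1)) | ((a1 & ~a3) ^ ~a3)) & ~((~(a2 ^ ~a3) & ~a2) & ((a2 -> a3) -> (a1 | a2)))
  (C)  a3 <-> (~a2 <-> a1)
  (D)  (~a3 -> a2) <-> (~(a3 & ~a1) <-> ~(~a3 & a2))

B

(A) disagrees with f on (0,1,1) (formula → 1, table → 0); rule it out.
(C) disagrees with f on (0,1,0) (formula → 0, table → 1); rule it out.
(D) disagrees with f on (0,0,0) (formula → 0, table → 1); rule it out.
Only (B) survives; checking it on all 8 rows confirms it matches f.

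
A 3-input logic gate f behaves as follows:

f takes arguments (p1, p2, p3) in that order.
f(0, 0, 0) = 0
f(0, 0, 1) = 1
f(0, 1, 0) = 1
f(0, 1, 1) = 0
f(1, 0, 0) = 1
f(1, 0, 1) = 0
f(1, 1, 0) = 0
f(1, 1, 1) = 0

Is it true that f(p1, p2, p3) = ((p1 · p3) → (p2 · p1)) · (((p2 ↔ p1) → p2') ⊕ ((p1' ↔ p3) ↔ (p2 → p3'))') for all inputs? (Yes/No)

Test each input against both f and the formula:
  p1=0, p2=0, p3=0: formula gives 0, f = 0 ✓
  p1=0, p2=0, p3=1: formula gives 1, f = 1 ✓
  p1=0, p2=1, p3=0: formula gives 0, but f = 1 ✗
Row (0,1,0) is a counterexample, so the formula is not equivalent to f.

No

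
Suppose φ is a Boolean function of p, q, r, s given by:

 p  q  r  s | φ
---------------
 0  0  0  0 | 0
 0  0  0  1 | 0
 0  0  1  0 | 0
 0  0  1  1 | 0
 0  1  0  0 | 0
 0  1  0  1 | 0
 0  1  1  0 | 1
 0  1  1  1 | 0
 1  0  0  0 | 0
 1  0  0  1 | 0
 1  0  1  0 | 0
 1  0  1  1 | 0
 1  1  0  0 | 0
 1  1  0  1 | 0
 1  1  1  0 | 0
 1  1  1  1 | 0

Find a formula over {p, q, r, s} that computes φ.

φ(p, q, r, s) = ((not p and q) and r) and not s

φ is 1 on exactly one input, (0,1,1,0), whose minterm is ¬p·q·r·¬s. So φ is just that conjunction.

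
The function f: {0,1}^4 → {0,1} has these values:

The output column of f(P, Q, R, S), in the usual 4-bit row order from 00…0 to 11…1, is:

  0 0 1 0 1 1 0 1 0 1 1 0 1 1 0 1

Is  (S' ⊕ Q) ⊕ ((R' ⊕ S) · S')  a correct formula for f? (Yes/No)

Check the formula against f row by row:
  P=0, Q=0, R=0, S=0: formula gives 0, f = 0 ✓
  P=0, Q=0, R=0, S=1: formula gives 0, f = 0 ✓
  P=0, Q=0, R=1, S=0: formula gives 1, f = 1 ✓
  P=0, Q=0, R=1, S=1: formula gives 0, f = 0 ✓
  …
  P=1, Q=0, R=0, S=1: formula gives 0, but f = 1 ✗
Row (1,0,0,1) is a counterexample, so the formula is not equivalent to f.

No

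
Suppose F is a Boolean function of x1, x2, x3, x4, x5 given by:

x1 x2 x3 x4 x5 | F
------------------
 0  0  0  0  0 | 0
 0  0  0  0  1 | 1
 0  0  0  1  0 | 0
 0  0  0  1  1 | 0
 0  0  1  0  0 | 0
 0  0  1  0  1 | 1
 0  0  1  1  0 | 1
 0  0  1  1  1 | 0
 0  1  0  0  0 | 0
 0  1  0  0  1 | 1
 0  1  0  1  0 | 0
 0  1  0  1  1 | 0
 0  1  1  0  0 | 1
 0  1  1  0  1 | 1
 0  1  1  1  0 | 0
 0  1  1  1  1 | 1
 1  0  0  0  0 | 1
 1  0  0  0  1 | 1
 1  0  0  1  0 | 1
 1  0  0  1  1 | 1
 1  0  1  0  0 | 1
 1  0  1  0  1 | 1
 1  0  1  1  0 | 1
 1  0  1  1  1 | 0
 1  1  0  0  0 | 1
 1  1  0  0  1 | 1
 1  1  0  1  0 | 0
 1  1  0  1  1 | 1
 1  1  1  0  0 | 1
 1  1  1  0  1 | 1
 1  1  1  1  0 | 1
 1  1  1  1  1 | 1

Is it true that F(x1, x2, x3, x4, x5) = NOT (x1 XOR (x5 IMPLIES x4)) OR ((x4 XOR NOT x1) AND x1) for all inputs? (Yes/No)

Check the formula against F row by row:
  x1=0, x2=0, x3=0, x4=0, x5=0: formula gives 0, F = 0 ✓
  x1=0, x2=0, x3=0, x4=0, x5=1: formula gives 1, F = 1 ✓
  x1=0, x2=0, x3=0, x4=1, x5=0: formula gives 0, F = 0 ✓
  x1=0, x2=0, x3=0, x4=1, x5=1: formula gives 0, F = 0 ✓
  …
  x1=0, x2=0, x3=1, x4=1, x5=0: formula gives 0, but F = 1 ✗
Row (0,0,1,1,0) is a counterexample, so the formula is not equivalent to F.

No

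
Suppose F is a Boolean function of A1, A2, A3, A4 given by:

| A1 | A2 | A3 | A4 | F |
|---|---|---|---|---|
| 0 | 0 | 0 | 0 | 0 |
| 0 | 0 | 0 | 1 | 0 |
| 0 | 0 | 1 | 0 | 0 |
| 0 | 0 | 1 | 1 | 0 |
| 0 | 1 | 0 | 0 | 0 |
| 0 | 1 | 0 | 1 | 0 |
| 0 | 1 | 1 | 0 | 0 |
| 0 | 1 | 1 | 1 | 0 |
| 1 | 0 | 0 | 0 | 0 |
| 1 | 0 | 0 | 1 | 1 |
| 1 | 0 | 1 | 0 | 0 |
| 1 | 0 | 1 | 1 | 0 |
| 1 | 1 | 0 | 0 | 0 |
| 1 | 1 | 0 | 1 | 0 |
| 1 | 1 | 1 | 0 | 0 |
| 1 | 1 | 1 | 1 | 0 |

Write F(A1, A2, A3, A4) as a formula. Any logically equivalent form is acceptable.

F(A1, A2, A3, A4) = ((A1 and not A2) and not A3) and A4

F is 1 on exactly one input, (1,0,0,1), whose minterm is A1·¬A2·¬A3·A4. So F is just that conjunction.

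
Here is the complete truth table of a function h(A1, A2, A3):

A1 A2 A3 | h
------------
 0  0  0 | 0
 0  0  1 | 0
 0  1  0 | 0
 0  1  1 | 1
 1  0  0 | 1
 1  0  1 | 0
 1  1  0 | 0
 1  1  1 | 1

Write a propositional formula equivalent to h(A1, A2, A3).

The 1-rows are (0,1,1), (1,0,0), (1,1,1). Each contributes one minterm — ¬A1·A2·A3; A1·¬A2·¬A3; A1·A2·A3 — and their disjunction is a sum-of-products form of h.

h(A1, A2, A3) = (((~A1 & A2) & A3) | ((A1 & ~A2) & ~A3)) | ((A1 & A2) & A3)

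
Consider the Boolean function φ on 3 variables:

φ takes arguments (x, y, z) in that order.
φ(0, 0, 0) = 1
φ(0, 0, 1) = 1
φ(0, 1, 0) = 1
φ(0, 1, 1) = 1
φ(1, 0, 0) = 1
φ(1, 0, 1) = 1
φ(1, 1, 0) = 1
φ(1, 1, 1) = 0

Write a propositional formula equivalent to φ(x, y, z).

The output is 0 only when every input is 1 — NAND of all inputs.

φ(x, y, z) = ~((x & y) & z)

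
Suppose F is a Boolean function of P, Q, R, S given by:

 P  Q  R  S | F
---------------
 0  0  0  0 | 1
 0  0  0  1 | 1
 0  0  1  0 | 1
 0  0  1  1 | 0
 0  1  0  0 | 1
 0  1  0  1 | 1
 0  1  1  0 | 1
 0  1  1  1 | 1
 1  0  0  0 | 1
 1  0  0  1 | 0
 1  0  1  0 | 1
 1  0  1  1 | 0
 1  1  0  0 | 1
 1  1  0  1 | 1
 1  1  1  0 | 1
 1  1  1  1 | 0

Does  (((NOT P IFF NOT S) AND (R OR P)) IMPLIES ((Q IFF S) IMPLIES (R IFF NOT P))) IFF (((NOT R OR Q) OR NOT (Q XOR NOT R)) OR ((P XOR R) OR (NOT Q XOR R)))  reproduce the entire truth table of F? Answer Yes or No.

No

Check the formula against F row by row:
  P=0, Q=0, R=0, S=0: formula gives 1, F = 1 ✓
  P=0, Q=0, R=0, S=1: formula gives 1, F = 1 ✓
  P=0, Q=0, R=1, S=0: formula gives 1, F = 1 ✓
  P=0, Q=0, R=1, S=1: formula gives 1, but F = 0 ✗
Since they disagree at (0,0,1,1), the expression is not a correct formula for F.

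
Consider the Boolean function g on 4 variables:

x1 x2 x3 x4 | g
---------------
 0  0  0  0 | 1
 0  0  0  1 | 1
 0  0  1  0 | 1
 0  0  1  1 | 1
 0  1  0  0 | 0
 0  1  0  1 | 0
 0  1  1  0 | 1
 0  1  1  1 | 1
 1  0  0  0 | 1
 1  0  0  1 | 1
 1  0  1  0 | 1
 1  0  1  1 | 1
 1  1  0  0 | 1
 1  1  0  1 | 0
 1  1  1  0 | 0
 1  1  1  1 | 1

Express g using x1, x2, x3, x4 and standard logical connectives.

The 0-rows are (0,1,0,0), (0,1,0,1), (1,1,0,1), (1,1,1,0). Take each as a conjunction (¬x1·x2·¬x3·¬x4, ¬x1·x2·¬x3·x4, x1·x2·¬x3·x4, x1·x2·x3·¬x4), form their disjunction, and complement — that gives a formula that is 1 everywhere g is.

g(x1, x2, x3, x4) = ~((((((~x1 & x2) & ~x3) & ~x4) | (((~x1 & x2) & ~x3) & x4)) | (((x1 & x2) & ~x3) & x4)) | (((x1 & x2) & x3) & ~x4))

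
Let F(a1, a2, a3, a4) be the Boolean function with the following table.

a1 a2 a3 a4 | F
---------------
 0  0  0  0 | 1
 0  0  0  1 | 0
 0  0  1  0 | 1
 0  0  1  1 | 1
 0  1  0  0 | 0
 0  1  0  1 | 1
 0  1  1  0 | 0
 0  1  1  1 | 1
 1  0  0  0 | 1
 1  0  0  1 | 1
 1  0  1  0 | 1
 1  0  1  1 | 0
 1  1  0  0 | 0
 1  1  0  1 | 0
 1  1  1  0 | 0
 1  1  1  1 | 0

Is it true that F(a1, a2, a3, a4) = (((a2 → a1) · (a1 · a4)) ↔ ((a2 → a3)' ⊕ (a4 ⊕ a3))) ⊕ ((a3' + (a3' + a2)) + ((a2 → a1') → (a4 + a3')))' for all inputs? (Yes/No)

Test each input against both F and the formula:
  a1=0, a2=0, a3=0, a4=0: formula gives 1, F = 1 ✓
  a1=0, a2=0, a3=0, a4=1: formula gives 0, F = 0 ✓
  a1=0, a2=0, a3=1, a4=0: formula gives 1, F = 1 ✓
  a1=0, a2=0, a3=1, a4=1: formula gives 1, F = 1 ✓
  … (the remaining 12 rows also agree.)
Every row agrees, so the formula is equivalent.

Yes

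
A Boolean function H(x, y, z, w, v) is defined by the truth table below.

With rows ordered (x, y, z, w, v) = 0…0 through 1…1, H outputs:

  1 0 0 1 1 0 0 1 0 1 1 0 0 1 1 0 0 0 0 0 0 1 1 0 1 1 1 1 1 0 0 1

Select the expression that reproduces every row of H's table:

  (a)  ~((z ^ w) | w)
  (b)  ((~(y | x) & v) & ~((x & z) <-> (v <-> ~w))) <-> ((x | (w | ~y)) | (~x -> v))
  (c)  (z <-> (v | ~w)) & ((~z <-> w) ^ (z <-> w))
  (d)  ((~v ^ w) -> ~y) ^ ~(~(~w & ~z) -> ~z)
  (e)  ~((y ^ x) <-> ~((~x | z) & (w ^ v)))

(a) fails at (0,0,0,0,1): the formula yields 1, H is 0.
(b) fails at (0,0,0,0,0): the formula yields 0, H is 1.
(c) fails at (0,0,0,0,0): the formula yields 0, H is 1.
(d) fails at (0,0,0,0,1): the formula yields 1, H is 0.
That leaves (e). Evaluating it on every row reproduces the table of H exactly.

e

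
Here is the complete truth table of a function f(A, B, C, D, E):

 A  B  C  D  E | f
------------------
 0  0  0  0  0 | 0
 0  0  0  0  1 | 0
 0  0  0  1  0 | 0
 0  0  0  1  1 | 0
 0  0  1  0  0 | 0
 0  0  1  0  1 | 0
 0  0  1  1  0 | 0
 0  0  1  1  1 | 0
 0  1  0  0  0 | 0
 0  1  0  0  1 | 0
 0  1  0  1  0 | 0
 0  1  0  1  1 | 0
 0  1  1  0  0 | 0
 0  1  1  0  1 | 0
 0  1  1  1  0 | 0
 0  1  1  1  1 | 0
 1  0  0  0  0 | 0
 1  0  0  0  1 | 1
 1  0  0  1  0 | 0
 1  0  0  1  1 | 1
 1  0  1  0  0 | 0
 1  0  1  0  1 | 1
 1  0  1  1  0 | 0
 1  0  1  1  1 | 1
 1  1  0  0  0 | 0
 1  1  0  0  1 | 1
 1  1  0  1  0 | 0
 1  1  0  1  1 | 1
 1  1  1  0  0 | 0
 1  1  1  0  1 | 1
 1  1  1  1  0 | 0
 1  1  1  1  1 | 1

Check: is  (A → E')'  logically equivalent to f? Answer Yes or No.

Yes

Test each input against both f and the formula:
  A=0, B=0, C=0, D=0, E=0: formula gives 0, f = 0 ✓
  A=0, B=0, C=0, D=0, E=1: formula gives 0, f = 0 ✓
  A=0, B=0, C=0, D=1, E=0: formula gives 0, f = 0 ✓
  A=0, B=0, C=0, D=1, E=1: formula gives 0, f = 0 ✓
  … (the remaining 28 rows also agree.)
Every row agrees, so the formula is equivalent.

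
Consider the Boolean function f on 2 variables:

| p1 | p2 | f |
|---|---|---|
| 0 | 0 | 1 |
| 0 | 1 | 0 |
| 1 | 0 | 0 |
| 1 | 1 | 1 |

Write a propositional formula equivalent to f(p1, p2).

The output is 1 exactly when an even number of inputs are 1 — the complement of 2-way XOR.

f(p1, p2) = (p1 ⊕ p2)'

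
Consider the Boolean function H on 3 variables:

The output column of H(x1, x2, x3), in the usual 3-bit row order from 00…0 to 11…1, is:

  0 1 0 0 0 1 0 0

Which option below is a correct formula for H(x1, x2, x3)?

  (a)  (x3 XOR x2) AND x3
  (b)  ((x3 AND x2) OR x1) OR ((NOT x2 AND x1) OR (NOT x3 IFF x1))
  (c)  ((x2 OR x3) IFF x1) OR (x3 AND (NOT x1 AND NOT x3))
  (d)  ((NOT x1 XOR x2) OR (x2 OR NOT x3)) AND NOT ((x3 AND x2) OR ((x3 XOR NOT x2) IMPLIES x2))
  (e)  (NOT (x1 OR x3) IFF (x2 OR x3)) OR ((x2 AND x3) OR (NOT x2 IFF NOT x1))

a

(b): at (0,1,1) it gives 1, but H = 0 — eliminated.
(c): at (0,0,0) it gives 1, but H = 0 — eliminated.
(d): at (0,0,0) it gives 1, but H = 0 — eliminated.
(e): at (0,0,0) it gives 1, but H = 0 — eliminated.
(a) is the remaining candidate, and it agrees with H on all 8 inputs.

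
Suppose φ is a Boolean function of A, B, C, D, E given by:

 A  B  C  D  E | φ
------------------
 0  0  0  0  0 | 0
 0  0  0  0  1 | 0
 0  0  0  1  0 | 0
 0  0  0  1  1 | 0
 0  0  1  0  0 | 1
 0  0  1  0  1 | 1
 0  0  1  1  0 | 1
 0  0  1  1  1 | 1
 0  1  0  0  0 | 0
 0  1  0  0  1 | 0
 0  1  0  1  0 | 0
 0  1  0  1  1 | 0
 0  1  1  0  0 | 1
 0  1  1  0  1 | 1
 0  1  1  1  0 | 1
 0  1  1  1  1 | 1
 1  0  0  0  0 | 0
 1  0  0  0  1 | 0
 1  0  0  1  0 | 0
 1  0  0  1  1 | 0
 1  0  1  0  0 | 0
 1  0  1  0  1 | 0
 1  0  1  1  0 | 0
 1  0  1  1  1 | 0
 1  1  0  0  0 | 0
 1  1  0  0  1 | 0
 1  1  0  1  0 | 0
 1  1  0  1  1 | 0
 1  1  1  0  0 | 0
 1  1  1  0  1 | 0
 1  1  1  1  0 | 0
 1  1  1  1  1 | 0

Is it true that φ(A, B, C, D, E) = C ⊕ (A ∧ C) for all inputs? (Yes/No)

Test each input against both φ and the formula:
  A=0, B=0, C=0, D=0, E=0: formula gives 0, φ = 0 ✓
  A=0, B=0, C=0, D=0, E=1: formula gives 0, φ = 0 ✓
  A=0, B=0, C=0, D=1, E=0: formula gives 0, φ = 0 ✓
  A=0, B=0, C=0, D=1, E=1: formula gives 0, φ = 0 ✓
  …and likewise for the remaining 28 rows.
All 32 rows match — the expression computes φ exactly.

Yes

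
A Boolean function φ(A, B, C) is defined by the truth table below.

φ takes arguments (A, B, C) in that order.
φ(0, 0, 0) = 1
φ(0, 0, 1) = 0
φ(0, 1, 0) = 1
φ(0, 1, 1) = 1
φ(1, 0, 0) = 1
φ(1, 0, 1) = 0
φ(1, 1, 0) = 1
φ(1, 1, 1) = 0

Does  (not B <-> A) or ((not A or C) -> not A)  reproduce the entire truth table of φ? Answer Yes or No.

Test each input against both φ and the formula:
  A=0, B=0, C=0: formula gives 1, φ = 1 ✓
  A=0, B=0, C=1: formula gives 1, but φ = 0 ✗
Row (0,0,1) is a counterexample, so the formula is not equivalent to φ.

No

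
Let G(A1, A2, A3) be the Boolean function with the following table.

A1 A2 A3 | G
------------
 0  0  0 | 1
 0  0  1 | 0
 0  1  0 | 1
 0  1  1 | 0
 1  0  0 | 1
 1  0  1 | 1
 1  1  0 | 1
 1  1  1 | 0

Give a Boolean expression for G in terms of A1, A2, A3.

G is 0 on only 3 rows — (0,0,1), (0,1,1), (1,1,1). Writing each as a minterm (¬A1·¬A2·A3, ¬A1·A2·A3, A1·A2·A3) and OR-ing them characterizes exactly where G=0, so G is the negation of that disjunction.

G(A1, A2, A3) = ((((A1' · A2') · A3) + ((A1' · A2) · A3)) + ((A1 · A2) · A3))'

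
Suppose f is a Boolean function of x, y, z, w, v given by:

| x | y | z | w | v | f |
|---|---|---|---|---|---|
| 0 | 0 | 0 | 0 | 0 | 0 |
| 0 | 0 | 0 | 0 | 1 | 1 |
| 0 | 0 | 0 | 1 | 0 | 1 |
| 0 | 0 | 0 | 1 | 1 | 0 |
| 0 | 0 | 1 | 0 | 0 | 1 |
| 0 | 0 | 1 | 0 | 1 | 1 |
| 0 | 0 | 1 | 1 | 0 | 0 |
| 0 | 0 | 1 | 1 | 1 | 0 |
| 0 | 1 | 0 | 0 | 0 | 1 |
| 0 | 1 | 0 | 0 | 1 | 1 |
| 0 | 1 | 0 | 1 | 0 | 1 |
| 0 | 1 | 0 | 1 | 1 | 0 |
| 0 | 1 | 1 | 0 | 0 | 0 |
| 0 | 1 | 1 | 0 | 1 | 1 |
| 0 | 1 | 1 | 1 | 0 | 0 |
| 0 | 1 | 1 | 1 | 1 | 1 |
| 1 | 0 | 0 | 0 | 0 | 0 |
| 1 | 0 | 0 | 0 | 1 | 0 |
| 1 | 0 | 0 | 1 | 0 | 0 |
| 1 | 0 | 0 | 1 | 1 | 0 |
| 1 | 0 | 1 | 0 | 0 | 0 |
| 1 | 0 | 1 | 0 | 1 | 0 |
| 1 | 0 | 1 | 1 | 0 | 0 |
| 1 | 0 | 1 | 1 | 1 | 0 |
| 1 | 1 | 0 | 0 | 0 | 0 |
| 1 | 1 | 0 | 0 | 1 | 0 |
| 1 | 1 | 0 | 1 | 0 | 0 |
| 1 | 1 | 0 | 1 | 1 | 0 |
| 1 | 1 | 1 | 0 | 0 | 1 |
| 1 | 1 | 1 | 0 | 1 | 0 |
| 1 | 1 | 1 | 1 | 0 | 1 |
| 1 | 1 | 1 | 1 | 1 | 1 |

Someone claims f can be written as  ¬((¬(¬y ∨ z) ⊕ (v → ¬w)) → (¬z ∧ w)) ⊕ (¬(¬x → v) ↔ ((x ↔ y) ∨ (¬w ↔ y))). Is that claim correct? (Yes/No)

No

Evaluate ¬((¬(¬y ∨ z) ⊕ (v → ¬w)) → (¬z ∧ w)) ⊕ (¬(¬x → v) ↔ ((x ↔ y) ∨ (¬w ↔ y))) on each row and compare to f:
  x=0, y=0, z=0, w=0, v=0: formula gives 0, f = 0 ✓
  x=0, y=0, z=0, w=0, v=1: formula gives 1, f = 1 ✓
  x=0, y=0, z=0, w=1, v=0: formula gives 1, f = 1 ✓
  x=0, y=0, z=0, w=1, v=1: formula gives 0, f = 0 ✓
  x=0, y=0, z=1, w=0, v=0: formula gives 0, but f = 1 ✗
A single disagreement suffices: at (0,0,1,0,0) they differ, so the formula does not compute f.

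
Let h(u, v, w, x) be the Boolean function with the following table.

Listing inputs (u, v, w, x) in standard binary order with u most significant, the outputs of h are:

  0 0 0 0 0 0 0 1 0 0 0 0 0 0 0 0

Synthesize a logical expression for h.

Only row (0,1,1,1) gives 1. That row's minterm ¬u·v·w·x is h directly.

h(u, v, w, x) = ((¬u ∧ v) ∧ w) ∧ x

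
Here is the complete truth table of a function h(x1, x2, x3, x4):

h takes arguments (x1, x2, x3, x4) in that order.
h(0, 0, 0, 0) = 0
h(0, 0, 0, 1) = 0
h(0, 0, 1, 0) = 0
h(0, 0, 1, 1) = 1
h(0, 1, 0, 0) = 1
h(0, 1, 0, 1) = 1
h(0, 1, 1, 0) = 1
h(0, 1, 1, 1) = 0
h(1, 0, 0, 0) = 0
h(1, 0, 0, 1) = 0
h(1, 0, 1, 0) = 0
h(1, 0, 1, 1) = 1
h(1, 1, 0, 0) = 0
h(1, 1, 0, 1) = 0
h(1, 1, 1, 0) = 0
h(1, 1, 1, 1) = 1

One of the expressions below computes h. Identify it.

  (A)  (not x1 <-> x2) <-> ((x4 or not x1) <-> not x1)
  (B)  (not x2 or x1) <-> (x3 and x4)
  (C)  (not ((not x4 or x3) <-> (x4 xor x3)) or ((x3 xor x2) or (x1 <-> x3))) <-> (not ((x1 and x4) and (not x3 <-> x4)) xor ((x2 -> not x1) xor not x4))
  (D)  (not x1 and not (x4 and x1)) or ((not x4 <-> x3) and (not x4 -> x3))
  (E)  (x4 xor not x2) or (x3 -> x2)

(A) disagrees with h on (0,0,1,1) (formula → 0, table → 1); rule it out.
(C) disagrees with h on (0,0,0,0) (formula → 1, table → 0); rule it out.
(D) disagrees with h on (0,0,0,0) (formula → 1, table → 0); rule it out.
(E) disagrees with h on (0,0,0,0) (formula → 1, table → 0); rule it out.
(B) is the remaining candidate, and it agrees with h on all 16 inputs.

B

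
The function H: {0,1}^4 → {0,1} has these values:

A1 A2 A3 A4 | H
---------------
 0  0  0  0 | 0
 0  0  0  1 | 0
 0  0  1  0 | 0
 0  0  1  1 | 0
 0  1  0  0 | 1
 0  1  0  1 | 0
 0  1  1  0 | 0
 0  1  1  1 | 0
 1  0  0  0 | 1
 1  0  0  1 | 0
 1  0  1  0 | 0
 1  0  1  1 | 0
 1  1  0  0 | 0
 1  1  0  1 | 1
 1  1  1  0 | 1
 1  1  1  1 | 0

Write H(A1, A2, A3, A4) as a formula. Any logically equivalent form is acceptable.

The 1-rows are (0,1,0,0), (1,0,0,0), (1,1,0,1), (1,1,1,0). Each contributes one minterm — ¬A1·A2·¬A3·¬A4; A1·¬A2·¬A3·¬A4; A1·A2·¬A3·A4; A1·A2·A3·¬A4 — and their disjunction is a sum-of-products form of H.

H(A1, A2, A3, A4) = (((((A1' · A2) · A3') · A4') + (((A1 · A2') · A3') · A4')) + (((A1 · A2) · A3') · A4)) + (((A1 · A2) · A3) · A4')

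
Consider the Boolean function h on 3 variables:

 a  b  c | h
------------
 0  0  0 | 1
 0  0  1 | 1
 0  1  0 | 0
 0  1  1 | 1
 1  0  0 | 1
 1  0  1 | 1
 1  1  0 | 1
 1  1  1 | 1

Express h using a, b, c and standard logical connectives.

h is 0 on exactly one input, (0,1,0), whose minterm is ¬a·b·¬c. So h is the negation of that single conjunction.

h(a, b, c) = NOT ((NOT a AND b) AND NOT c)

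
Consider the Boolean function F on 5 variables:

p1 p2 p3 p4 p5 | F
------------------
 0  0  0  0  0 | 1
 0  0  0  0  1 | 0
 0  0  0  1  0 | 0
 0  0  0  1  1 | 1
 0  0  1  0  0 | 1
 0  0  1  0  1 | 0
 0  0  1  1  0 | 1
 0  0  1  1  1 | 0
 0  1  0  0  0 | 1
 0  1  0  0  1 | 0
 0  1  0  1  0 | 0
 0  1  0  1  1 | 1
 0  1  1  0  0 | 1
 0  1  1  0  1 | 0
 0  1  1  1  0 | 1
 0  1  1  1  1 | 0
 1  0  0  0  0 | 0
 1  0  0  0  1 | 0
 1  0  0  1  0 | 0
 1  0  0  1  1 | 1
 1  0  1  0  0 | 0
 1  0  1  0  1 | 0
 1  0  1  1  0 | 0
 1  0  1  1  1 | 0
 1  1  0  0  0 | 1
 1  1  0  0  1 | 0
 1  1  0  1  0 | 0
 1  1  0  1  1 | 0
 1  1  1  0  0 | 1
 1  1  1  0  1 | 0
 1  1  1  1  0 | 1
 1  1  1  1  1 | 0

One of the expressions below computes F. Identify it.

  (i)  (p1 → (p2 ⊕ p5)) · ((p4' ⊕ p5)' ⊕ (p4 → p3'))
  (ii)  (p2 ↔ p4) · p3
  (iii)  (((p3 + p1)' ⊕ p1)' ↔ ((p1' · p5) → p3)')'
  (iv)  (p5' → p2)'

i

(ii) fails at (0,0,0,0,0): the formula yields 0, F is 1.
(iii) fails at (0,0,0,0,0): the formula yields 0, F is 1.
(iv) fails at (0,0,0,1,0): the formula yields 1, F is 0.
Only (i) survives; checking it on all 32 rows confirms it matches F.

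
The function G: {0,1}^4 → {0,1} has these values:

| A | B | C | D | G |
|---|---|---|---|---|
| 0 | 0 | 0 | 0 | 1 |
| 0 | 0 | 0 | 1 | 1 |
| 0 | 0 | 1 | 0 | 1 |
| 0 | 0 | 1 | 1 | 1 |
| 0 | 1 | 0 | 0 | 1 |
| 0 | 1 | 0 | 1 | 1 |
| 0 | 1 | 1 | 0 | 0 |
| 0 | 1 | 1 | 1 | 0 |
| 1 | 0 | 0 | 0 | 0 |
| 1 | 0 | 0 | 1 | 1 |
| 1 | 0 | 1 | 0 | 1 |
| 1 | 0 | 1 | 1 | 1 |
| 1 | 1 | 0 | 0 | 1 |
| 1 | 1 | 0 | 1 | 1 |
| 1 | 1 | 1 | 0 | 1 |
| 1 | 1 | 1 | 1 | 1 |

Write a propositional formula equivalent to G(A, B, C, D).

G(A, B, C, D) = (((((A' · B) · C) · D') + (((A' · B) · C) · D)) + (((A · B') · C') · D'))'

The 0-rows are (0,1,1,0), (0,1,1,1), (1,0,0,0). Take each as a conjunction (¬A·B·C·¬D, ¬A·B·C·D, A·¬B·¬C·¬D), form their disjunction, and complement — that gives a formula that is 1 everywhere G is.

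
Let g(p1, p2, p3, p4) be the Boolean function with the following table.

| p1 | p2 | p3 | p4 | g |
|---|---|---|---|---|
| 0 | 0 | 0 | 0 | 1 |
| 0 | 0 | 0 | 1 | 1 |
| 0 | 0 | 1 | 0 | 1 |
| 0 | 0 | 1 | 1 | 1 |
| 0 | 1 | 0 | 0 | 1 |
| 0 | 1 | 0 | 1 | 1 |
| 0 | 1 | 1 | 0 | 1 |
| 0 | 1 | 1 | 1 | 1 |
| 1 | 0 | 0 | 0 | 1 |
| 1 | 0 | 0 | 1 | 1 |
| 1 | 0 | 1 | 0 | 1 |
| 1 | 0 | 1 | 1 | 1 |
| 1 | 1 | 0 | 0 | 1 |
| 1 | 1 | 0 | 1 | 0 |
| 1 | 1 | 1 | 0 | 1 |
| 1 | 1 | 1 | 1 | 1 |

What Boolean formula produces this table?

g is 0 on exactly one input, (1,1,0,1), whose minterm is p1·p2·¬p3·p4. So g is the negation of that single conjunction.

g(p1, p2, p3, p4) = NOT (((p1 AND p2) AND NOT p3) AND p4)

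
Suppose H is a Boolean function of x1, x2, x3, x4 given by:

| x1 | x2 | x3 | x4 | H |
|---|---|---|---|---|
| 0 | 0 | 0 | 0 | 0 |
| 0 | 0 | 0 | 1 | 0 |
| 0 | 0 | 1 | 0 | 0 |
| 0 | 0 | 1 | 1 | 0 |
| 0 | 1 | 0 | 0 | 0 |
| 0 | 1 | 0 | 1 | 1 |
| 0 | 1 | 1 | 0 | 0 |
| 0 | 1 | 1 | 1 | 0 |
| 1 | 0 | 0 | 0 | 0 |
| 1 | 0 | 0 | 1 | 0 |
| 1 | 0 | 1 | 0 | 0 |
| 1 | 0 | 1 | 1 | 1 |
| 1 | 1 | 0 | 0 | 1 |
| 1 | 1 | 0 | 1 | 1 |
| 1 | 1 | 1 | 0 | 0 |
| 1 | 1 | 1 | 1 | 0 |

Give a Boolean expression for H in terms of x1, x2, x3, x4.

H(x1, x2, x3, x4) = (((((not x1 and x2) and not x3) and x4) or (((x1 and not x2) and x3) and x4)) or (((x1 and x2) and not x3) and not x4)) or (((x1 and x2) and not x3) and x4)

Collect the rows where H=1 — (0,1,0,1), (1,0,1,1), (1,1,0,0), (1,1,0,1) — and write one minterm per row: ¬x1·x2·¬x3·x4, x1·¬x2·x3·x4, x1·x2·¬x3·¬x4, x1·x2·¬x3·x4. Their union (logical OR) reproduces the table exactly.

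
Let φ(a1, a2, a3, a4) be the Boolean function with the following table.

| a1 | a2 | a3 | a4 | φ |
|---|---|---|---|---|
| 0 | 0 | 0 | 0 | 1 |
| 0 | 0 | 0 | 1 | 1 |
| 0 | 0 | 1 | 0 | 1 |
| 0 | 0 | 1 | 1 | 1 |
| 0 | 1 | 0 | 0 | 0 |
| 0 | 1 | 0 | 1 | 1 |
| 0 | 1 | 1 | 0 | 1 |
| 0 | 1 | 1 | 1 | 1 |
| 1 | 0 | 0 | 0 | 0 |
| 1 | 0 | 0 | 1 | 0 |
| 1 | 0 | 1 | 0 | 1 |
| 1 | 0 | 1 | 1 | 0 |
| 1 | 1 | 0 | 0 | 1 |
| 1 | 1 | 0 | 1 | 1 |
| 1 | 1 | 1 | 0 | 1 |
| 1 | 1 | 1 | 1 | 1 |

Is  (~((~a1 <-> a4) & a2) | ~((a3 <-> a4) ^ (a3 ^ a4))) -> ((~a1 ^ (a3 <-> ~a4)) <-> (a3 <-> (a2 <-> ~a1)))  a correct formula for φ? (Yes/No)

Evaluate (~((~a1 <-> a4) & a2) | ~((a3 <-> a4) ^ (a3 ^ a4))) -> ((~a1 ^ (a3 <-> ~a4)) <-> (a3 <-> (a2 <-> ~a1))) on each row and compare to φ:
  a1=0, a2=0, a3=0, a4=0: formula gives 1, φ = 1 ✓
  a1=0, a2=0, a3=0, a4=1: formula gives 0, but φ = 1 ✗
A single disagreement suffices: at (0,0,0,1) they differ, so the formula does not compute φ.

No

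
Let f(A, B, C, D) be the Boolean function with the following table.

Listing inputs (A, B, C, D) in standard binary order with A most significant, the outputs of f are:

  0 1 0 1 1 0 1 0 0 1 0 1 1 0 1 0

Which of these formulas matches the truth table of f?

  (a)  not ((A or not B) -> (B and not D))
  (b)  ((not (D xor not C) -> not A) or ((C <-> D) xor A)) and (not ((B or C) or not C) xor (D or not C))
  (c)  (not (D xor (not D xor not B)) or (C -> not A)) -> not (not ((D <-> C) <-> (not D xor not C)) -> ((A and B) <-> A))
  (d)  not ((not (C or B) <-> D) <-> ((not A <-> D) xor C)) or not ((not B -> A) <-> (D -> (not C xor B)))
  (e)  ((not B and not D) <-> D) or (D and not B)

(a) fails at (0,0,0,0): the formula yields 1, f is 0.
(b) fails at (0,0,0,0): the formula yields 1, f is 0.
(c) fails at (0,0,0,1): the formula yields 0, f is 1.
(d) fails at (0,0,0,0): the formula yields 1, f is 0.
(e) is the remaining candidate, and it agrees with f on all 16 inputs.

e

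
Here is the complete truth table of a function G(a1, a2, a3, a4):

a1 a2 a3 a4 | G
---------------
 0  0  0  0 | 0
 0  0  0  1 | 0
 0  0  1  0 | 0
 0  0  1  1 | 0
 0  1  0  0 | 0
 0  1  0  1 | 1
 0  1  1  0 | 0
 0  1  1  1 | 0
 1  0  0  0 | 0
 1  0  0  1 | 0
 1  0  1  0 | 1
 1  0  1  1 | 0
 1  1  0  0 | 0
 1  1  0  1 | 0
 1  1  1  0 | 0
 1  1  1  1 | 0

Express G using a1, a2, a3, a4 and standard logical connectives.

G(a1, a2, a3, a4) = (((a1' · a2) · a3') · a4) + (((a1 · a2') · a3) · a4')

G=1 on 2 inputs: (0,1,0,1), (1,0,1,0). Reading each as a conjunction of literals (¬a1·a2·¬a3·a4, a1·¬a2·a3·¬a4) and taking the OR gives the canonical DNF.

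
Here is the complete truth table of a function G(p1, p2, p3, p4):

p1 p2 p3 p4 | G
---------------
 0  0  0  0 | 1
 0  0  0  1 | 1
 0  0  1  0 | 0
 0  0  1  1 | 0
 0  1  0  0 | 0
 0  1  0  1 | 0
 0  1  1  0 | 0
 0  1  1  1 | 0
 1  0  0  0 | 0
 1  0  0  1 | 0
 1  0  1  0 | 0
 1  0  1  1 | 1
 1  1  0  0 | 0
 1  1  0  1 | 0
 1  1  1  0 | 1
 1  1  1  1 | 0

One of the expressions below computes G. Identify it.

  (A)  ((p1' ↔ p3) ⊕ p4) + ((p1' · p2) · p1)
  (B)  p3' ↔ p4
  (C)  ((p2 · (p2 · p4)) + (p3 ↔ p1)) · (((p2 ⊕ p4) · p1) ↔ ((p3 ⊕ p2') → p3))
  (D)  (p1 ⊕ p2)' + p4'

(A) disagrees with G on (0,0,0,0) (formula → 0, table → 1); rule it out.
(B) disagrees with G on (0,0,0,0) (formula → 0, table → 1); rule it out.
(D) disagrees with G on (0,0,1,0) (formula → 1, table → 0); rule it out.
That leaves (C). Evaluating it on every row reproduces the table of G exactly.

C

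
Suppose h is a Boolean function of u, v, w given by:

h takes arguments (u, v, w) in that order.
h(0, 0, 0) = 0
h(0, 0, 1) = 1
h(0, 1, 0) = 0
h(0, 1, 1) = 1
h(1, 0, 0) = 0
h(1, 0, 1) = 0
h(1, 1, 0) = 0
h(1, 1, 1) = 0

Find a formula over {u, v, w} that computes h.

Collect the rows where h=1 — (0,0,1), (0,1,1) — and write one minterm per row: ¬u·¬v·w, ¬u·v·w. Their union (logical OR) reproduces the table exactly.

h(u, v, w) = ((not u and not v) and w) or ((not u and v) and w)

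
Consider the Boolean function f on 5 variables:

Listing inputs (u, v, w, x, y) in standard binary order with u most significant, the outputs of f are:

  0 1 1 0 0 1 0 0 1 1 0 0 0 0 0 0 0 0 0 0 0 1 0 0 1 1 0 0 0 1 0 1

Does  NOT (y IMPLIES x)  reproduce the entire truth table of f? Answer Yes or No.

Evaluate NOT (y IMPLIES x) on each row and compare to f:
  u=0, v=0, w=0, x=0, y=0: formula gives 0, f = 0 ✓
  u=0, v=0, w=0, x=0, y=1: formula gives 1, f = 1 ✓
  u=0, v=0, w=0, x=1, y=0: formula gives 0, but f = 1 ✗
Since they disagree at (0,0,0,1,0), the expression is not a correct formula for f.

No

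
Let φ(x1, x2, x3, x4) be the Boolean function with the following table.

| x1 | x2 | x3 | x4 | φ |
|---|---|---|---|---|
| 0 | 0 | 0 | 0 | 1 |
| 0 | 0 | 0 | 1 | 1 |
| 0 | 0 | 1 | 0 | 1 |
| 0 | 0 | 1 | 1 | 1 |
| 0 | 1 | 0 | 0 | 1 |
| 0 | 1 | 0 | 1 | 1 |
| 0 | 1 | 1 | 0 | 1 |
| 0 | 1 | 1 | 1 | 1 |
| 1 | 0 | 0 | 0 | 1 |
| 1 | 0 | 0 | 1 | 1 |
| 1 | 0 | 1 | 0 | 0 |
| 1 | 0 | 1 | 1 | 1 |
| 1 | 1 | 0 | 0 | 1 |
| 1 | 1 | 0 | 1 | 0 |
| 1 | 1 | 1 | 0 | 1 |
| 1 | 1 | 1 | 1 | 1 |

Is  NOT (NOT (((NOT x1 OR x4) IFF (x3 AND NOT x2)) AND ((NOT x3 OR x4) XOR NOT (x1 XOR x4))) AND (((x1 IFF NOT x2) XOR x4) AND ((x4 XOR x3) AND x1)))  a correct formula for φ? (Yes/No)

Test each input against both φ and the formula:
  x1=0, x2=0, x3=0, x4=0: formula gives 1, φ = 1 ✓
  x1=0, x2=0, x3=0, x4=1: formula gives 1, φ = 1 ✓
  x1=0, x2=0, x3=1, x4=0: formula gives 1, φ = 1 ✓
  x1=0, x2=0, x3=1, x4=1: formula gives 1, φ = 1 ✓
  … (the remaining 12 rows also agree.)
Every row agrees, so the formula is equivalent.

Yes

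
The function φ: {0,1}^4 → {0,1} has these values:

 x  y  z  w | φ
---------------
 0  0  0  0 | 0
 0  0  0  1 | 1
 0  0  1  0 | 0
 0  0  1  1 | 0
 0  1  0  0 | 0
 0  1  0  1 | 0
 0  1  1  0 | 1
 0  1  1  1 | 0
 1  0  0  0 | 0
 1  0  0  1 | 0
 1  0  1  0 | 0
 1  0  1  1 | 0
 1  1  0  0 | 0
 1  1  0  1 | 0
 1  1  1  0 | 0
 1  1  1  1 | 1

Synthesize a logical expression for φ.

φ=1 on 3 inputs: (0,0,0,1), (0,1,1,0), (1,1,1,1). Reading each as a conjunction of literals (¬x·¬y·¬z·w, ¬x·y·z·¬w, x·y·z·w) and taking the OR gives the canonical DNF.

φ(x, y, z, w) = ((((x' · y') · z') · w) + (((x' · y) · z) · w')) + (((x · y) · z) · w)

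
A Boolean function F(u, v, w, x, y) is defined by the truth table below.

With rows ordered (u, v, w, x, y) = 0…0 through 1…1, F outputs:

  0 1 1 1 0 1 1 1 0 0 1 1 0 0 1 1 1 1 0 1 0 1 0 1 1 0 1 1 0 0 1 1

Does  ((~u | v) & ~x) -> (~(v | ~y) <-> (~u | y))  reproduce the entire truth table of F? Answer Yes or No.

Check the formula against F row by row:
  u=0, v=0, w=0, x=0, y=0: formula gives 0, F = 0 ✓
  u=0, v=0, w=0, x=0, y=1: formula gives 1, F = 1 ✓
  u=0, v=0, w=0, x=1, y=0: formula gives 1, F = 1 ✓
  u=0, v=0, w=0, x=1, y=1: formula gives 1, F = 1 ✓
  …
  u=1, v=0, w=0, x=1, y=0: formula gives 1, but F = 0 ✗
Row (1,0,0,1,0) is a counterexample, so the formula is not equivalent to F.

No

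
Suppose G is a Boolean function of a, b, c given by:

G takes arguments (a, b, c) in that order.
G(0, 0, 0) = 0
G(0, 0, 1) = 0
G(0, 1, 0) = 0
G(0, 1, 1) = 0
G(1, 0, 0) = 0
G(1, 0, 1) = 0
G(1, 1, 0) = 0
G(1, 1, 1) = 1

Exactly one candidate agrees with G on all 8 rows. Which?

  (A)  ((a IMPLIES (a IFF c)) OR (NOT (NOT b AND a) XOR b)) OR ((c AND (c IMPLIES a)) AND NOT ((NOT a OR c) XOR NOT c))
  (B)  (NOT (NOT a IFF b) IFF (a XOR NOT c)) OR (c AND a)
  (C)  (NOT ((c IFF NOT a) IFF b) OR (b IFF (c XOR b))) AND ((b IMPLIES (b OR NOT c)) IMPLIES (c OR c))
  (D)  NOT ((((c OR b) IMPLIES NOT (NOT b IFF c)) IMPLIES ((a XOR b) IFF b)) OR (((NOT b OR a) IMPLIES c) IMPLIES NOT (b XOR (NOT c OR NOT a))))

(A): at (0,0,0) it gives 1, but G = 0 — eliminated.
(B): at (0,0,0) it gives 1, but G = 0 — eliminated.
(C): at (0,0,1) it gives 1, but G = 0 — eliminated.
Only (D) survives; checking it on all 8 rows confirms it matches G.

D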